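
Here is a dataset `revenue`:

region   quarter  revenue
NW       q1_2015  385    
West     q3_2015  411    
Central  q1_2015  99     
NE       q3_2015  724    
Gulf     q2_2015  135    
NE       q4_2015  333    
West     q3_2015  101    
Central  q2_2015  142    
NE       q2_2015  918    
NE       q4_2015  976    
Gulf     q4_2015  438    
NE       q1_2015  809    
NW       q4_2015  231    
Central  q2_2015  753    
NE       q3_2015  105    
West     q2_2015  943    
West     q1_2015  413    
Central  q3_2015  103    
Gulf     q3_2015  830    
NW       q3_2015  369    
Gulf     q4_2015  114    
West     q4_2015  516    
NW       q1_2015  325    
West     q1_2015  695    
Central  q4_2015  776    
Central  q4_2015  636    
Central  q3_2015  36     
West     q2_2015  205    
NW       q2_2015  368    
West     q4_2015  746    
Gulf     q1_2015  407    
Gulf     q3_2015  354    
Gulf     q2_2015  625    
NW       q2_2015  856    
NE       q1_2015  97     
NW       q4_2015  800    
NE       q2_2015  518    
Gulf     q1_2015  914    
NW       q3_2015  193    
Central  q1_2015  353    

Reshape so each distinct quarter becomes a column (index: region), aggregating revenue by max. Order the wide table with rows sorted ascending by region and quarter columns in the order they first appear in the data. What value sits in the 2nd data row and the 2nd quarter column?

With rows sorted ascending by region, row 2 is region=Gulf. quarter columns in first-appearance order: q1_2015, q3_2015, q2_2015, q4_2015; column 2 is q3_2015.
Long rows with region=Gulf, quarter=q3_2015: max(830, 354) = 830.

830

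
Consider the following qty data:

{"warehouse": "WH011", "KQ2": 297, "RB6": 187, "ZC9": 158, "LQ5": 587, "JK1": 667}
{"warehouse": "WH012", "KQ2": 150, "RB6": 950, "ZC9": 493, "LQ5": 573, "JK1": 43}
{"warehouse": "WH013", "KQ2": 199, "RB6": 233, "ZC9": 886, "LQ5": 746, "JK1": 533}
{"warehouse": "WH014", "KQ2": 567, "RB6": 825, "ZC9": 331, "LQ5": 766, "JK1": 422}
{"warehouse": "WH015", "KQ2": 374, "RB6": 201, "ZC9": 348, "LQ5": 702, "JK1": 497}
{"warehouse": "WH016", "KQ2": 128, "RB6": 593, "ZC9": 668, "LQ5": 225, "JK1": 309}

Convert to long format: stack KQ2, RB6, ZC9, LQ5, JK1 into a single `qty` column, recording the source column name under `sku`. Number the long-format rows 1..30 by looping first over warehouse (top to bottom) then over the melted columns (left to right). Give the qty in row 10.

43

30 rows total (6 × 5). Row 10: index ⌊(10-1)/5⌋ = 1 into warehouse → WH012; (10-1) mod 5 = 4 into the melted columns → JK1.
So row 10 is (WH012, JK1, 43); qty = 43.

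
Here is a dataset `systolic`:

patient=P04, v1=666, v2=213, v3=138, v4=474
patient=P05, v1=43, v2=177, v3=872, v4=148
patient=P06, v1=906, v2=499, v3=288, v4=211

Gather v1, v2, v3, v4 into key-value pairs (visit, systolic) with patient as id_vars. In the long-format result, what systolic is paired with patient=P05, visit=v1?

43

Unpivoting turns each (patient, wide-column) pair into one long row.
The wide cell at row P05, column v1 holds 43, so the long row (P05, v1) has systolic=43.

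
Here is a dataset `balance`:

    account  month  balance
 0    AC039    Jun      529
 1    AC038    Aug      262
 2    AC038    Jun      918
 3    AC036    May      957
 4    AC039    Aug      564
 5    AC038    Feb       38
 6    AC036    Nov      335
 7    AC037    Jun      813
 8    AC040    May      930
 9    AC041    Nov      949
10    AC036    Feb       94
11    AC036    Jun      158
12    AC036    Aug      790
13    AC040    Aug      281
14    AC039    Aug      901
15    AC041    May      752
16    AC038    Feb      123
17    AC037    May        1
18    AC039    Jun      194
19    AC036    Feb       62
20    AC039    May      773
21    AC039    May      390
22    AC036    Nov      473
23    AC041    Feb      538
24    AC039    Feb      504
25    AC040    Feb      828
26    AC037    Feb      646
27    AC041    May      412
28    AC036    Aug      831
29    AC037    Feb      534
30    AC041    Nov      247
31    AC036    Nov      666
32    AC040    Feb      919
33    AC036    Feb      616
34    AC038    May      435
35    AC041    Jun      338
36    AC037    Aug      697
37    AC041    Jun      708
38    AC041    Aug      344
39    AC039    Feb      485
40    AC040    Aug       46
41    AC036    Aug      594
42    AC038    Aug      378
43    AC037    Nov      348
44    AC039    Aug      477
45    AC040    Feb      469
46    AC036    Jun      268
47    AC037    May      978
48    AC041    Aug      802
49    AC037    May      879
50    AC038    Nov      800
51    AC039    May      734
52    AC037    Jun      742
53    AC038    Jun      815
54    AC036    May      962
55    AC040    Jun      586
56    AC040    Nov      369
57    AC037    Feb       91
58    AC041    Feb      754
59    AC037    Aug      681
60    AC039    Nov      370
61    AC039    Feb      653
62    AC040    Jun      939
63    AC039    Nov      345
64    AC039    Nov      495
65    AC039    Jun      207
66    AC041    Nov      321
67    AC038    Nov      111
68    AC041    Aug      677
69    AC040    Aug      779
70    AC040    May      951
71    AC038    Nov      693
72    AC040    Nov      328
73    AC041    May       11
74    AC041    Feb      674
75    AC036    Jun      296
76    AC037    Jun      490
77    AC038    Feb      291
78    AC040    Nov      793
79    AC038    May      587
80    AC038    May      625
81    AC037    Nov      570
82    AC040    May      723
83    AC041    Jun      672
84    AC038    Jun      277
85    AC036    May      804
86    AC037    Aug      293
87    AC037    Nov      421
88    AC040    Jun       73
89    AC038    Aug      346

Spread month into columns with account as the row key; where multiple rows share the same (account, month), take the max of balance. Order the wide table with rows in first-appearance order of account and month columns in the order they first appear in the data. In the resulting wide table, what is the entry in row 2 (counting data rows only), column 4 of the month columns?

With rows in first-appearance order of account, row 2 is account=AC038. month columns in first-appearance order: Jun, Aug, May, Feb, Nov; column 4 is Feb.
Long rows with account=AC038, month=Feb: max(38, 123, 291) = 291.

291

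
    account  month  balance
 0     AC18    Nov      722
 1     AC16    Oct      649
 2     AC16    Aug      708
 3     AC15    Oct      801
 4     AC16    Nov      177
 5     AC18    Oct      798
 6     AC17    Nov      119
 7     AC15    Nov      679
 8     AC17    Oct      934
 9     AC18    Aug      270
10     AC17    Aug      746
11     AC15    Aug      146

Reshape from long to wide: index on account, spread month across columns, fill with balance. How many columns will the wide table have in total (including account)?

1 column for account plus 3 distinct month values → 4 columns.

4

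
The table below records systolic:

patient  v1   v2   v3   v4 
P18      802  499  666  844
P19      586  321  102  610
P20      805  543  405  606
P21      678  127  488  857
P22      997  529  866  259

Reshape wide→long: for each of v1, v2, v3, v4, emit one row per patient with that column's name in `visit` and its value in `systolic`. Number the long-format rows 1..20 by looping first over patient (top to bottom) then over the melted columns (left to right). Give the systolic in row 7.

102

20 rows total (5 × 4). Row 7: index ⌊(7-1)/4⌋ = 1 into patient → P19; (7-1) mod 4 = 2 into the melted columns → v3.
So row 7 is (P19, v3, 102); systolic = 102.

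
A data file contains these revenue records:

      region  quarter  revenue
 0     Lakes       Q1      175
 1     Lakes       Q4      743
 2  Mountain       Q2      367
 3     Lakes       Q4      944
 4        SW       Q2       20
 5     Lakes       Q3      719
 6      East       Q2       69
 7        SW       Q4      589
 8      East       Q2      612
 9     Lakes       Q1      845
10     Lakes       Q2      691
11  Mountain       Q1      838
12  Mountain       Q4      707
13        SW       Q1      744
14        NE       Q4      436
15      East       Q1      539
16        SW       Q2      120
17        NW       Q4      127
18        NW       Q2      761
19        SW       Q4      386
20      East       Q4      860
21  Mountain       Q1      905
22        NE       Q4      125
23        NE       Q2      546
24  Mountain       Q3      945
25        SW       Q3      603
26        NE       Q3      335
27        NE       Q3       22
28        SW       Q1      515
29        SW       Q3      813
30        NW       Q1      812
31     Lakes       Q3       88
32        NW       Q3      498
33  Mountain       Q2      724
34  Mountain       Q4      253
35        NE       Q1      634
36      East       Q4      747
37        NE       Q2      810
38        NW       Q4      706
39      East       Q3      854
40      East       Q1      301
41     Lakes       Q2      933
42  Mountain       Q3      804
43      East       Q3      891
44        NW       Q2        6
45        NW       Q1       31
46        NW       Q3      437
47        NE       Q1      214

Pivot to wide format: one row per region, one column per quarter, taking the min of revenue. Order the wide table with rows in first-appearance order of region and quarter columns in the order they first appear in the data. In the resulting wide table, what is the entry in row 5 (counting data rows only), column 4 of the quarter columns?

With rows in first-appearance order of region, row 5 is region=NE. quarter columns in first-appearance order: Q1, Q4, Q2, Q3; column 4 is Q3.
Long rows with region=NE, quarter=Q3: min(335, 22) = 22.

22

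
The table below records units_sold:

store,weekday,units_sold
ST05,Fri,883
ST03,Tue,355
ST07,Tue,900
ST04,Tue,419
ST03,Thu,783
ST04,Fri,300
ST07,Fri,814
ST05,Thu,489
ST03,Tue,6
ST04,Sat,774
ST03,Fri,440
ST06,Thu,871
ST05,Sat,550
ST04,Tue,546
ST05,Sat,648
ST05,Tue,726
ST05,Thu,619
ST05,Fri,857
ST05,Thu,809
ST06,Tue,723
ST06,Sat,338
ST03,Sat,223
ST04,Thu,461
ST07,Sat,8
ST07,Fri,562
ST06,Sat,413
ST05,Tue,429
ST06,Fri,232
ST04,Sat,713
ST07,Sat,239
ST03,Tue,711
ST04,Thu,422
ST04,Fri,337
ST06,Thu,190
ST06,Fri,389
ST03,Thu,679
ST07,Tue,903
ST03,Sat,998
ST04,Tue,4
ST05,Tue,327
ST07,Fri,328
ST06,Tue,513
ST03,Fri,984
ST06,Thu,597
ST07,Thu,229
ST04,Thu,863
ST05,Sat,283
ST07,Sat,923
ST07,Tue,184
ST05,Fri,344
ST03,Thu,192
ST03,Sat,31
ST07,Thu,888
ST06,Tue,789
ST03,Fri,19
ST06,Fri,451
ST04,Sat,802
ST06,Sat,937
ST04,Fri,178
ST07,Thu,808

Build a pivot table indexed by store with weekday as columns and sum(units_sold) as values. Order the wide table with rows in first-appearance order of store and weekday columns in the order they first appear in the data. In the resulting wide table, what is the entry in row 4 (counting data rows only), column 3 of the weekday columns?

1746

With rows in first-appearance order of store, row 4 is store=ST04. weekday columns in first-appearance order: Fri, Tue, Thu, Sat; column 3 is Thu.
Long rows with store=ST04, weekday=Thu: 461 + 422 + 863 = 1746.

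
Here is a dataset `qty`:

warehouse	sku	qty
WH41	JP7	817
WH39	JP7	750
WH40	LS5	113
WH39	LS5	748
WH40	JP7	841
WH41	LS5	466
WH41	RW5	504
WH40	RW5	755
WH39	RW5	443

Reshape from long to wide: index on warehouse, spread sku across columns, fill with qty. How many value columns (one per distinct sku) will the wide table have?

3

3 distinct sku values: JP7, RW5, LS5.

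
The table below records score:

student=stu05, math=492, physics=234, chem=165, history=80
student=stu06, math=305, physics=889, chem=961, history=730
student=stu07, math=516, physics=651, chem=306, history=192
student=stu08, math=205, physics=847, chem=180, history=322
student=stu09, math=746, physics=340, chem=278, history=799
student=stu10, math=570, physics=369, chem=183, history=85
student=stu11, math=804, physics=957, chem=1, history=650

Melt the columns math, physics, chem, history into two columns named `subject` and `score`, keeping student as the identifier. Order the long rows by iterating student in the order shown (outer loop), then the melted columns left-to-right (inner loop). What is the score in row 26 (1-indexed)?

957

28 rows total (7 × 4). Row 26: index ⌊(26-1)/4⌋ = 6 into student → stu11; (26-1) mod 4 = 1 into the melted columns → physics.
So row 26 is (stu11, physics, 957); score = 957.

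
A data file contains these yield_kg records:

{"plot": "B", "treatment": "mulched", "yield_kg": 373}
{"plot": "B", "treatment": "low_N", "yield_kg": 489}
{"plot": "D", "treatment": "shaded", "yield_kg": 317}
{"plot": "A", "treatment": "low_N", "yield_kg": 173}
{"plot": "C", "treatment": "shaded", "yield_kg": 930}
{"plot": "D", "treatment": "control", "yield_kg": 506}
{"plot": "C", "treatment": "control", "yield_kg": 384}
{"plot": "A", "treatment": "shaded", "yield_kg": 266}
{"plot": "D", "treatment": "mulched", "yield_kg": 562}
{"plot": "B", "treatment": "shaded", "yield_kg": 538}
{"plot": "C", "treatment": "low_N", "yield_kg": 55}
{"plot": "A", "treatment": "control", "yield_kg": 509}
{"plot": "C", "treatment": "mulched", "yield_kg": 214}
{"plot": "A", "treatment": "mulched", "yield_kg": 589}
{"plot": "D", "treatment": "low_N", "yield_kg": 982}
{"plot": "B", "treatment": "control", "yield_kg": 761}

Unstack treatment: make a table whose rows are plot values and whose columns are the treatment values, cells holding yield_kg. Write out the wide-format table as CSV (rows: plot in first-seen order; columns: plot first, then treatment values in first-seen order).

plot,mulched,low_N,shaded,control
B,373,489,538,761
D,562,982,317,506
A,589,173,266,509
C,214,55,930,384

Columns: plot plus the 4 distinct treatment values (mulched, low_N, shaded, control).
For example, row B column mulched takes yield_kg=373 from the long row (B, mulched).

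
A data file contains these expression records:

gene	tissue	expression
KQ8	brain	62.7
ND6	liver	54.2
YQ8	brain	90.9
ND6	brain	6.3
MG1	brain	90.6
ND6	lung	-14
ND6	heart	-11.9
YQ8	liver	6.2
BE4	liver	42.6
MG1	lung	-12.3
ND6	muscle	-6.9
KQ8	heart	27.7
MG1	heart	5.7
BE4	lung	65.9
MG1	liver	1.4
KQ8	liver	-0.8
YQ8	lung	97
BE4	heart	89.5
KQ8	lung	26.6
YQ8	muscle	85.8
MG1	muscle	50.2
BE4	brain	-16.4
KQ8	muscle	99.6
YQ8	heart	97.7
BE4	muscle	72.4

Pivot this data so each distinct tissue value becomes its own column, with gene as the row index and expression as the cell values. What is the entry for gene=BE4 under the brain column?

-16.4

Wide layout: rows indexed by gene, columns are the 5 distinct tissue values (brain, liver, lung, heart, muscle).
Cell (gene=BE4, tissue=brain) draws from the long row where gene=BE4 and tissue=brain, which has expression=-16.4.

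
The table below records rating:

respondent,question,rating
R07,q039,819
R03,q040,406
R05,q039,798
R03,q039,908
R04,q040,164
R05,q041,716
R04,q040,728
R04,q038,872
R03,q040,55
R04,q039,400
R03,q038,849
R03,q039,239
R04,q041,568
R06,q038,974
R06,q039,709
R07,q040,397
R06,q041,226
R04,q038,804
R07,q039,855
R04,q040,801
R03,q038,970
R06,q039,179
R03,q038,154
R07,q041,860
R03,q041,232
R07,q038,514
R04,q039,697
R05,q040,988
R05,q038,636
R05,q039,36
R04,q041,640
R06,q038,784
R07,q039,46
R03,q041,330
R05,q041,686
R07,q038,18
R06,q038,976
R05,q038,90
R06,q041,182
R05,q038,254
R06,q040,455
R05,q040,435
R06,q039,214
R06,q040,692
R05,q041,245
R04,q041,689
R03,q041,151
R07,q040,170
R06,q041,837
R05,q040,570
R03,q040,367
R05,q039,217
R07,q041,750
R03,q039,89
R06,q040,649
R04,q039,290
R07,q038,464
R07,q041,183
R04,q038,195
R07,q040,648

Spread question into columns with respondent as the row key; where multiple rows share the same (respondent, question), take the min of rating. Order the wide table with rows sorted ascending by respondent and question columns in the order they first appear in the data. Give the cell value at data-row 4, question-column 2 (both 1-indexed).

With rows sorted ascending by respondent, row 4 is respondent=R06. question columns in first-appearance order: q039, q040, q041, q038; column 2 is q040.
Long rows with respondent=R06, question=q040: min(455, 692, 649) = 455.

455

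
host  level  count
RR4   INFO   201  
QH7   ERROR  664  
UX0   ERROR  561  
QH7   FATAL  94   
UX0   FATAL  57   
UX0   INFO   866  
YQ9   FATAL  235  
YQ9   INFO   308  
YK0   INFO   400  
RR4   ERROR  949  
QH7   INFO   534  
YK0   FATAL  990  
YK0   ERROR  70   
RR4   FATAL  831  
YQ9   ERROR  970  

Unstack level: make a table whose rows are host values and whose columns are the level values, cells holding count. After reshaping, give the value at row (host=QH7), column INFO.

534

Wide layout: rows indexed by host, columns are the 3 distinct level values (INFO, ERROR, FATAL).
Cell (host=QH7, level=INFO) draws from the long row where host=QH7 and level=INFO, which has count=534.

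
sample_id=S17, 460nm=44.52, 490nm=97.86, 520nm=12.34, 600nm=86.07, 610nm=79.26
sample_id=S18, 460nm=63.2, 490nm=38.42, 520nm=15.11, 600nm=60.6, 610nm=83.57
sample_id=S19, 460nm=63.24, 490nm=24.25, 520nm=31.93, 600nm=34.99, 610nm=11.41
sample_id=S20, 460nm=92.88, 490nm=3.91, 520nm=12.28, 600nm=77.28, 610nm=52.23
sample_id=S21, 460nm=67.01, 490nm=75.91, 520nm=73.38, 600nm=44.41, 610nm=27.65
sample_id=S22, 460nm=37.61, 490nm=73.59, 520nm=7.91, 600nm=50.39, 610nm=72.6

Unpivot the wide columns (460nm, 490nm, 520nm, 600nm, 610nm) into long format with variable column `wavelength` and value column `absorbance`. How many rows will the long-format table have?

30

6 sample_id values × 5 melted columns = 30 rows.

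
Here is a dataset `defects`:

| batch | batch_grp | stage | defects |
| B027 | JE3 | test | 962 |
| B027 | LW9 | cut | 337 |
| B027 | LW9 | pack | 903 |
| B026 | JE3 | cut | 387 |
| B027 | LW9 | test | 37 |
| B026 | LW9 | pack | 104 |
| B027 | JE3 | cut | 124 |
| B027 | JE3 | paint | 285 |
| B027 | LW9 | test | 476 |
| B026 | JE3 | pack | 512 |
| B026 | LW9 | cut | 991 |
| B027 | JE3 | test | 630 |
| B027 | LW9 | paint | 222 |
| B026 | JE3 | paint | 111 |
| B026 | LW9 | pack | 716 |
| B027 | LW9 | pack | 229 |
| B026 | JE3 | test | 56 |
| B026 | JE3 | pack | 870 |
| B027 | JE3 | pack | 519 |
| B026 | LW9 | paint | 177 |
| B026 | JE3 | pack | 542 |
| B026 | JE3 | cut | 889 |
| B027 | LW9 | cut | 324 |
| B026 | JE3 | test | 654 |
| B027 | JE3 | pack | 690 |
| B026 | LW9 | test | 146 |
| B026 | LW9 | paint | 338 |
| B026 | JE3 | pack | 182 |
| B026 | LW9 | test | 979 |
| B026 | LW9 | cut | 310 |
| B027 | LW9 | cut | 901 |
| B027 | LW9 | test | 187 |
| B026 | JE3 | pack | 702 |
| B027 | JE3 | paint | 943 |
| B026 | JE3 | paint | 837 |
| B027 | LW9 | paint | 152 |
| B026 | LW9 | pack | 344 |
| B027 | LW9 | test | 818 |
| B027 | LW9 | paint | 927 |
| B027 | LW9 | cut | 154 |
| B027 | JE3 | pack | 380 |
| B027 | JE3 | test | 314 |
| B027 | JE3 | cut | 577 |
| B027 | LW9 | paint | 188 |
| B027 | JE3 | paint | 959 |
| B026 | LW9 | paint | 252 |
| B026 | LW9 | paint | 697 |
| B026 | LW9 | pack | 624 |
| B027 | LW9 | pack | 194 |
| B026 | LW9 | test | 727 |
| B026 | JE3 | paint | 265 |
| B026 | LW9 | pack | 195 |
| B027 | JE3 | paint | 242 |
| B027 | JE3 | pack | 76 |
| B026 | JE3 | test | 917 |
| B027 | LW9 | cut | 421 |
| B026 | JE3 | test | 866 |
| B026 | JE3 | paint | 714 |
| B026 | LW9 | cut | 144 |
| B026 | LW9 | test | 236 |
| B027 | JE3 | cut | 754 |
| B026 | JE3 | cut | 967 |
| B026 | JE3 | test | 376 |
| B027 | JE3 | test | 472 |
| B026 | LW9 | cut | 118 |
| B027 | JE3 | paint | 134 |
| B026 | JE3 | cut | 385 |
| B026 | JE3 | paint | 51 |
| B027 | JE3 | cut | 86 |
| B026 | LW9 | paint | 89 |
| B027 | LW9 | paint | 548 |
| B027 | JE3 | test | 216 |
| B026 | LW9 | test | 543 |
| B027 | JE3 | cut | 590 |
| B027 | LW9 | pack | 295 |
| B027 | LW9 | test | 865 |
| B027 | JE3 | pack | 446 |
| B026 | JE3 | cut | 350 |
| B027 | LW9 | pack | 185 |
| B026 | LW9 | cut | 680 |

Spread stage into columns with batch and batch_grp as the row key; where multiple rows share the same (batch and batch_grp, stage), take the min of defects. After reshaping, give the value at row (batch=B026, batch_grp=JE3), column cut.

350

Rows with batch=B026, batch_grp=JE3 and stage=cut: defects values are 387, 889, 967, 385, 350.
min(387, 889, 967, 385, 350) = 350.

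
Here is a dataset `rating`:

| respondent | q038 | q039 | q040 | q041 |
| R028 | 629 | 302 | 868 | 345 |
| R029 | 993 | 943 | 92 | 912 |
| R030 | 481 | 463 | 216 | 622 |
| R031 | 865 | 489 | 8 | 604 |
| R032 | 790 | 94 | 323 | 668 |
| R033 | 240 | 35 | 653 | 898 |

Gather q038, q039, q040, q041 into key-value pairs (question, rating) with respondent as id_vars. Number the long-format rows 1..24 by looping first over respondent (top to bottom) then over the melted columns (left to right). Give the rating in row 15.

24 rows total (6 × 4). Row 15: index ⌊(15-1)/4⌋ = 3 into respondent → R031; (15-1) mod 4 = 2 into the melted columns → q040.
So row 15 is (R031, q040, 8); rating = 8.

8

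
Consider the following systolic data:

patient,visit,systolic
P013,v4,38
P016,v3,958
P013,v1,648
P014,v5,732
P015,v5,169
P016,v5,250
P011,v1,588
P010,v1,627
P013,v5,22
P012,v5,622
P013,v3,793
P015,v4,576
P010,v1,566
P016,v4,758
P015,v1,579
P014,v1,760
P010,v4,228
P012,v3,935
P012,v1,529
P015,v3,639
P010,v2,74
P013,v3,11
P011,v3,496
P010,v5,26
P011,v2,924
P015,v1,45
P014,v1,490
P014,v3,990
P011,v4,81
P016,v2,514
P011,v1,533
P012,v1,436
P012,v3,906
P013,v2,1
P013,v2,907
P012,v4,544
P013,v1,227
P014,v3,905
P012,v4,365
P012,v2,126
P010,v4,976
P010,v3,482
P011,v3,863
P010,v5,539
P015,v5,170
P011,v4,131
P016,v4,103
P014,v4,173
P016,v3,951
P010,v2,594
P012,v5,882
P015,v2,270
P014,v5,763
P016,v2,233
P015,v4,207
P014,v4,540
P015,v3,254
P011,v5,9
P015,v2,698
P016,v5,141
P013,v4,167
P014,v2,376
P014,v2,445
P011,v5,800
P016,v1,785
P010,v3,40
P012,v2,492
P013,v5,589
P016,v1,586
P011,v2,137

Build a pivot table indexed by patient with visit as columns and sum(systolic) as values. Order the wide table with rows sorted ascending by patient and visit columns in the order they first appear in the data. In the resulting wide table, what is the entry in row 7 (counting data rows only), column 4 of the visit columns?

With rows sorted ascending by patient, row 7 is patient=P016. visit columns in first-appearance order: v4, v3, v1, v5, v2; column 4 is v5.
Long rows with patient=P016, visit=v5: 250 + 141 = 391.

391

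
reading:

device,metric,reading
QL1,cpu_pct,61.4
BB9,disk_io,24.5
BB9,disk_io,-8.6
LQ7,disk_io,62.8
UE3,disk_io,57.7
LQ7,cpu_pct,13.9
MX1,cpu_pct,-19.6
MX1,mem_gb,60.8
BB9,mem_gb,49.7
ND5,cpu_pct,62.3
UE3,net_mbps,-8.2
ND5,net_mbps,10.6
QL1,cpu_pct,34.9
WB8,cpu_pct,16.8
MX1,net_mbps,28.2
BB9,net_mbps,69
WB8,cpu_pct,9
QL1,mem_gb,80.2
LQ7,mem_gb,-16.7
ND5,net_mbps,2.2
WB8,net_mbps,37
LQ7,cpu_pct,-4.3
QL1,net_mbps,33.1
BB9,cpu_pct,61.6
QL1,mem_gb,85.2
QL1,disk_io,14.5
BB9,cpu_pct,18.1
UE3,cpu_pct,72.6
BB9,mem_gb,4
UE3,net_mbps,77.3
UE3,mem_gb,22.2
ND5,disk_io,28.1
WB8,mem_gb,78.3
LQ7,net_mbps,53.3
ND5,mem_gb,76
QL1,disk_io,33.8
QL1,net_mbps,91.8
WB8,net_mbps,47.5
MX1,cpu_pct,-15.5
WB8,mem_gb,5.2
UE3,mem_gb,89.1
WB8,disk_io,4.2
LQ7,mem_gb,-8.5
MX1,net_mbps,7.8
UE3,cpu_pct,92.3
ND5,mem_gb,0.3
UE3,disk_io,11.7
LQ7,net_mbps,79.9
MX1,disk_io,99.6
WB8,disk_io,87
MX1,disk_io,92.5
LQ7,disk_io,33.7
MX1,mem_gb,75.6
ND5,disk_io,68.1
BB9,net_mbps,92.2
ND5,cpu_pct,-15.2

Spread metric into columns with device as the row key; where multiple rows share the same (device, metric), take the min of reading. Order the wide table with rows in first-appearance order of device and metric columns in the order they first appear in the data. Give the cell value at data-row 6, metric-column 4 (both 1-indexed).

With rows in first-appearance order of device, row 6 is device=ND5. metric columns in first-appearance order: cpu_pct, disk_io, mem_gb, net_mbps; column 4 is net_mbps.
Long rows with device=ND5, metric=net_mbps: min(10.6, 2.2) = 2.2.

2.2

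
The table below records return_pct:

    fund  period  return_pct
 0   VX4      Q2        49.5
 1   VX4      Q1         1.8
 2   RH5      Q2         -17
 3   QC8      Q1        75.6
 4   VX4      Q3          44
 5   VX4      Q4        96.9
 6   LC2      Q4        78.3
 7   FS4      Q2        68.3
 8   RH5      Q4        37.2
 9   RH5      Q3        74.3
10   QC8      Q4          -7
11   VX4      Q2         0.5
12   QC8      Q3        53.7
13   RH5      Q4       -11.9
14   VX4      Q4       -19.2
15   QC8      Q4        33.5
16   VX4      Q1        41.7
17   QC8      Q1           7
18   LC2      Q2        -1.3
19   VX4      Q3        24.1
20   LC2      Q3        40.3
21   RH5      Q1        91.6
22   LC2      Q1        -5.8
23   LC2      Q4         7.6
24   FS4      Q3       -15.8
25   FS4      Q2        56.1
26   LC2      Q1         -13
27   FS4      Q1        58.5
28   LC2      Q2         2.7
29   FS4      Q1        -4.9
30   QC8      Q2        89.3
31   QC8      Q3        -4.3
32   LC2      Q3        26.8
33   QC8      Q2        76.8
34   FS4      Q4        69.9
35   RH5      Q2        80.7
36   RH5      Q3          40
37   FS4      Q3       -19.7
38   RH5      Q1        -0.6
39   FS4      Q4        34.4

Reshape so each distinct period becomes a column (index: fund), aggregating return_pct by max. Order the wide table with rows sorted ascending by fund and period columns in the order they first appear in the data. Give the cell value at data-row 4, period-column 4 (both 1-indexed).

With rows sorted ascending by fund, row 4 is fund=RH5. period columns in first-appearance order: Q2, Q1, Q3, Q4; column 4 is Q4.
Long rows with fund=RH5, period=Q4: max(37.2, -11.9) = 37.2.

37.2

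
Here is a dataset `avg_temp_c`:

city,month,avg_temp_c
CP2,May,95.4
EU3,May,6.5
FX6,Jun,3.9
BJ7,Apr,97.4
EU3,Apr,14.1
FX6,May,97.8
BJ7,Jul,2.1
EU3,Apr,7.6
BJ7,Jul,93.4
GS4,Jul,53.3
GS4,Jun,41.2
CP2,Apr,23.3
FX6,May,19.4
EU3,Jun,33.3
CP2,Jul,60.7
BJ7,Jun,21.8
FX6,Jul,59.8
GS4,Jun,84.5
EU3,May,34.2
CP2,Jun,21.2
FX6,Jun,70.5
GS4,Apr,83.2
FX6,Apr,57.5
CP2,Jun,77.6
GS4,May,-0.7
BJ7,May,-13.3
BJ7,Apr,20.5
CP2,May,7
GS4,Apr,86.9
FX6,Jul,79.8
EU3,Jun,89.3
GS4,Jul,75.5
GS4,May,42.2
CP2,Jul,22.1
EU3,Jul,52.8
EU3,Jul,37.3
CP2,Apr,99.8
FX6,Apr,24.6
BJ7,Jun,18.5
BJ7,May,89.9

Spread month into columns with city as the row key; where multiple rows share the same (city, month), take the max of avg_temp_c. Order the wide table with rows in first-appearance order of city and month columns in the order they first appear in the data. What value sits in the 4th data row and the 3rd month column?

With rows in first-appearance order of city, row 4 is city=BJ7. month columns in first-appearance order: May, Jun, Apr, Jul; column 3 is Apr.
Long rows with city=BJ7, month=Apr: max(97.4, 20.5) = 97.4.

97.4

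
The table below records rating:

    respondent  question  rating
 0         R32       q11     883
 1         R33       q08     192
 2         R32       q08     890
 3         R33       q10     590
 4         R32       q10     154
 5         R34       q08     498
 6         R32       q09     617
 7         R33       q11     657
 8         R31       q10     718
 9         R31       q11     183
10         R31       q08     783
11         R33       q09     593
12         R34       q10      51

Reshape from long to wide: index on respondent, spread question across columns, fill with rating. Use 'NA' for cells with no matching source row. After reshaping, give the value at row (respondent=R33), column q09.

593

The long row with respondent=R33, question=q09 has rating=593.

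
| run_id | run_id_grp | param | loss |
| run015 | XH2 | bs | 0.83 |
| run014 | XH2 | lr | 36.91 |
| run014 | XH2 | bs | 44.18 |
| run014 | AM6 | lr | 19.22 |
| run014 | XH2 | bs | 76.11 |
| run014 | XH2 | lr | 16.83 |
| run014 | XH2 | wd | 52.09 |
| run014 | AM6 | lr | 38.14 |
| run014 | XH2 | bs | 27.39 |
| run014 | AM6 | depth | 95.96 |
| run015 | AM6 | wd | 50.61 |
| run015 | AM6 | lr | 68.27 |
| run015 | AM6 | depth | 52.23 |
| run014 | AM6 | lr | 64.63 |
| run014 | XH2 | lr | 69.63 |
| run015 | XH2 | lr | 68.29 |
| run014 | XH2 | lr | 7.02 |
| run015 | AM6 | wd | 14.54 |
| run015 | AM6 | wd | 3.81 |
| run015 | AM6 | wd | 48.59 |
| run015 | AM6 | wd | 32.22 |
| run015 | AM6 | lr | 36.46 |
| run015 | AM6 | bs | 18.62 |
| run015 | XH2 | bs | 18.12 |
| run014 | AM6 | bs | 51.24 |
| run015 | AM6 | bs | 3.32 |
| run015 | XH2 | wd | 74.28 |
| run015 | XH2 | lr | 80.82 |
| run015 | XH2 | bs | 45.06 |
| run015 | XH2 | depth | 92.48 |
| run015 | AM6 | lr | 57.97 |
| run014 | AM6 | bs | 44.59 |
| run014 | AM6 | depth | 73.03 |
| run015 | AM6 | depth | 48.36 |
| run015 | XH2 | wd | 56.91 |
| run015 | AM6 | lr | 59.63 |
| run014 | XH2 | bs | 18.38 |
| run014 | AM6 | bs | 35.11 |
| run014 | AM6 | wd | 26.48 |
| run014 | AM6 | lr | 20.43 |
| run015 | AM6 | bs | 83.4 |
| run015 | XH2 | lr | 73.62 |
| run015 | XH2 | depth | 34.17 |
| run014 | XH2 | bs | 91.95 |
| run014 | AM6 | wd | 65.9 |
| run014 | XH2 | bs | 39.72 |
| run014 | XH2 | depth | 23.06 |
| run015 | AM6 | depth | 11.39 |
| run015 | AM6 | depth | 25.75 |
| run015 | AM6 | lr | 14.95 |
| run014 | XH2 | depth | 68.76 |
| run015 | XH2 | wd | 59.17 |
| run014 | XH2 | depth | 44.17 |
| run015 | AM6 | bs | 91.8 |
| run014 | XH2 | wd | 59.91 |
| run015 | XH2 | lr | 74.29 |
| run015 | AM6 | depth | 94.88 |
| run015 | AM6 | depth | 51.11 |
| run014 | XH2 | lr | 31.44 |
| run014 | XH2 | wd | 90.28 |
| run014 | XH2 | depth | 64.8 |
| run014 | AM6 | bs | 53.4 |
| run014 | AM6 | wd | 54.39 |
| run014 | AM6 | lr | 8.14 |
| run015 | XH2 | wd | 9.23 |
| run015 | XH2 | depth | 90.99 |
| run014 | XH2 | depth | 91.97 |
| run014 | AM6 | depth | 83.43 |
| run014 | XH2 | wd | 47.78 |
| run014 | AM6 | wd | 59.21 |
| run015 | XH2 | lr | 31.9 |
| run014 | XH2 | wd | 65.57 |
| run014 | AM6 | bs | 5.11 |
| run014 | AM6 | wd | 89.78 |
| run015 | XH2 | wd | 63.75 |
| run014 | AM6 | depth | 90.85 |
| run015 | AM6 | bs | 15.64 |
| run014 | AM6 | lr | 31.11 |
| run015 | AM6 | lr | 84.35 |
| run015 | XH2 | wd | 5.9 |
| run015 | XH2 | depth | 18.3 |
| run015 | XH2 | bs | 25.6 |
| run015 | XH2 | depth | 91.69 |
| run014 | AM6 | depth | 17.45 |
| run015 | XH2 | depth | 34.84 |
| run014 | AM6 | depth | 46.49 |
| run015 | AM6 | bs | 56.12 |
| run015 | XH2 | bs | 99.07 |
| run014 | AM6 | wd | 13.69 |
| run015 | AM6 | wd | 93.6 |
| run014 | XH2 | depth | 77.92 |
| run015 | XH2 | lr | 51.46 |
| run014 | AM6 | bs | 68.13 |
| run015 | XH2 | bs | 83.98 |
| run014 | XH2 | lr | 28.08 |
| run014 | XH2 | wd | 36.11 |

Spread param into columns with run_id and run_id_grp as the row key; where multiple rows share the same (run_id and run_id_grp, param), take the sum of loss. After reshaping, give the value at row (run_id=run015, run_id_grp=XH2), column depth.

362.47

Rows with run_id=run015, run_id_grp=XH2 and param=depth: loss values are 92.48, 34.17, 90.99, 18.3, 91.69, 34.84.
92.48 + 34.17 + 90.99 + 18.3 + 91.69 + 34.84 = 362.47.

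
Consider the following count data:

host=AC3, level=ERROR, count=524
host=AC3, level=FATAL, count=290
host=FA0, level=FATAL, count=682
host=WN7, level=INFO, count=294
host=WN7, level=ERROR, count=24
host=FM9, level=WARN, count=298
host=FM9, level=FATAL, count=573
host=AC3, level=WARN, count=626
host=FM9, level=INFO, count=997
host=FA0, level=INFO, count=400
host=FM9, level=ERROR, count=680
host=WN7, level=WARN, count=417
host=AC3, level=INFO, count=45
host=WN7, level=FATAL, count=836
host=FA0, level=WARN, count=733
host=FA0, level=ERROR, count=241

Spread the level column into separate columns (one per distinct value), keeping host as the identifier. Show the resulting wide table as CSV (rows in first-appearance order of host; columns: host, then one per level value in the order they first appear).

Columns: host plus the 4 distinct level values (ERROR, FATAL, INFO, WARN).
For example, row AC3 column ERROR takes count=524 from the long row (AC3, ERROR).

host,ERROR,FATAL,INFO,WARN
AC3,524,290,45,626
FA0,241,682,400,733
WN7,24,836,294,417
FM9,680,573,997,298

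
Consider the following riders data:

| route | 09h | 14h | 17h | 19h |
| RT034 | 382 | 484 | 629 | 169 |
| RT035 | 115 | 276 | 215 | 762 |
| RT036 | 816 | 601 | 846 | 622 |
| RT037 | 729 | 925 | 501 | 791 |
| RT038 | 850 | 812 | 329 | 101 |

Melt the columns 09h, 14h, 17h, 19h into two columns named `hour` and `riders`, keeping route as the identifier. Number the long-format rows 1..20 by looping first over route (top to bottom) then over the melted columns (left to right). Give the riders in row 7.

215

20 rows total (5 × 4). Row 7: index ⌊(7-1)/4⌋ = 1 into route → RT035; (7-1) mod 4 = 2 into the melted columns → 17h.
So row 7 is (RT035, 17h, 215); riders = 215.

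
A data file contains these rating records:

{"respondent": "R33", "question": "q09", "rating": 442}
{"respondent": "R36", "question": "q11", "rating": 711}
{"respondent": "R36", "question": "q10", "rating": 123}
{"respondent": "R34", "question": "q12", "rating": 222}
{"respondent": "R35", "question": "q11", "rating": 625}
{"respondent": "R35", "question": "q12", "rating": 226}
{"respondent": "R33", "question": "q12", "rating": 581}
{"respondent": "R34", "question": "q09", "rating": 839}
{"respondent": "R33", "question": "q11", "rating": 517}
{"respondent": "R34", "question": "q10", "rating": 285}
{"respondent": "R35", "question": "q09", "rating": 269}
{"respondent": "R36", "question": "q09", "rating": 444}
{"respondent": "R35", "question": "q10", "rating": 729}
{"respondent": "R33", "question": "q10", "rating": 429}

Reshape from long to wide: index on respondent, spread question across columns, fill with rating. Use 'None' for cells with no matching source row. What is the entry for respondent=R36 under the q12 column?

None

No long-format row has respondent=R36 and question=q12, so the cell is None.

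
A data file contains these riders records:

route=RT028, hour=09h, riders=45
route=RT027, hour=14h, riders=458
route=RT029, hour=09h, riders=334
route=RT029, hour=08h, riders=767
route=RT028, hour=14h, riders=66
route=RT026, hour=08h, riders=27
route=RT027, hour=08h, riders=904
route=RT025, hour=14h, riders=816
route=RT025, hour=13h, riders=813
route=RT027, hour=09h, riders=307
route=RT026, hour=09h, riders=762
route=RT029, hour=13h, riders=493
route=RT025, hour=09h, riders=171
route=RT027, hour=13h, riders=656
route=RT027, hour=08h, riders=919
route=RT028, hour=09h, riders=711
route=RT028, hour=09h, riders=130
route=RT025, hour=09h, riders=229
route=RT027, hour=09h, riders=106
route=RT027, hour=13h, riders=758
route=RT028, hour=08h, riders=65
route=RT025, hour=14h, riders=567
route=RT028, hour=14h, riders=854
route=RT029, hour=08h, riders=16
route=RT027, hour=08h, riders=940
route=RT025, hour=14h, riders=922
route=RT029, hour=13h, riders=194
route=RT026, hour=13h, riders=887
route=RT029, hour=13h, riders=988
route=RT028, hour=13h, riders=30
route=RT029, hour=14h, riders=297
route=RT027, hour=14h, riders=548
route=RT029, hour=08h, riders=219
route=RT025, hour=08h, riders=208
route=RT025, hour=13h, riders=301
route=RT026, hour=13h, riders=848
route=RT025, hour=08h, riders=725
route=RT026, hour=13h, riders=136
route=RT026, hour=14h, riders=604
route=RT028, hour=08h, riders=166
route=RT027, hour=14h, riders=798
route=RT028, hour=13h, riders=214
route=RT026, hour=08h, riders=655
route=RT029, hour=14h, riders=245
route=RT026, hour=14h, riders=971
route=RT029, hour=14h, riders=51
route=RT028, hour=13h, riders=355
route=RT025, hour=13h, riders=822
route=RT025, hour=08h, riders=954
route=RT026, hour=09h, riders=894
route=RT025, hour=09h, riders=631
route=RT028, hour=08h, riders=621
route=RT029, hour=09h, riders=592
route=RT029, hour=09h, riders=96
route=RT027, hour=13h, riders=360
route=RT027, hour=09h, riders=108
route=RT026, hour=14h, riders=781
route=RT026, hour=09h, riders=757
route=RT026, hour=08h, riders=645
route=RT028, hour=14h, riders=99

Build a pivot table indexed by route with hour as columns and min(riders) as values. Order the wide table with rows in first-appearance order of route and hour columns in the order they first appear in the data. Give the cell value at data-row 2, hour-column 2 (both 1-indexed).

With rows in first-appearance order of route, row 2 is route=RT027. hour columns in first-appearance order: 09h, 14h, 08h, 13h; column 2 is 14h.
Long rows with route=RT027, hour=14h: min(458, 548, 798) = 458.

458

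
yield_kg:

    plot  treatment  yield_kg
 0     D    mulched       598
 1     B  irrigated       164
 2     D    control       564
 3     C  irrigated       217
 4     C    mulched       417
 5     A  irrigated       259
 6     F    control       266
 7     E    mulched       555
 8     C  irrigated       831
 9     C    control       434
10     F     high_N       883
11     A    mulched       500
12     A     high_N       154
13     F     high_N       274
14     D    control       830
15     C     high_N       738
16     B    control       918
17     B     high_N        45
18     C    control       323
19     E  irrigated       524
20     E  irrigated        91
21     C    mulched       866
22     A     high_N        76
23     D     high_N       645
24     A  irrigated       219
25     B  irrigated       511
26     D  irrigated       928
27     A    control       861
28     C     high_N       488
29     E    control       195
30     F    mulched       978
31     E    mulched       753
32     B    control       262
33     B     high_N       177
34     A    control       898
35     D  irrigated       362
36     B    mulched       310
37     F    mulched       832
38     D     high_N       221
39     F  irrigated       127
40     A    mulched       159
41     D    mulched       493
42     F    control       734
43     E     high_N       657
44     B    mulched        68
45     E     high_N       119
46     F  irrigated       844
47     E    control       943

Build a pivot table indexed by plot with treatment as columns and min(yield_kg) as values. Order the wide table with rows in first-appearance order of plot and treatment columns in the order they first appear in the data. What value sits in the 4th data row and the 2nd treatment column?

219

With rows in first-appearance order of plot, row 4 is plot=A. treatment columns in first-appearance order: mulched, irrigated, control, high_N; column 2 is irrigated.
Long rows with plot=A, treatment=irrigated: min(259, 219) = 219.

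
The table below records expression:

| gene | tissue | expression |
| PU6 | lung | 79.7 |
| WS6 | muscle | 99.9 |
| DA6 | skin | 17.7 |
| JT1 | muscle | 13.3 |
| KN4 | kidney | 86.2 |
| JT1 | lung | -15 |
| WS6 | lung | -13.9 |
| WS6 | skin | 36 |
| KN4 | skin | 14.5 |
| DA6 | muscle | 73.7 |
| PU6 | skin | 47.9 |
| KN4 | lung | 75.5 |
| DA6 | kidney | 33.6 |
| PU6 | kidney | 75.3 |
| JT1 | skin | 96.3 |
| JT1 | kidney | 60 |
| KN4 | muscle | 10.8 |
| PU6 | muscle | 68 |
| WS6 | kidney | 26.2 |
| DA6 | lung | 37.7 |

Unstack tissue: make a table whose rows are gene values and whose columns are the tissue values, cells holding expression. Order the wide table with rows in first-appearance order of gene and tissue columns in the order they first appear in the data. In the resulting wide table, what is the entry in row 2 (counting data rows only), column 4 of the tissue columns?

With rows in first-appearance order of gene, row 2 is gene=WS6. tissue columns in first-appearance order: lung, muscle, skin, kidney; column 4 is kidney.
Long rows with gene=WS6, tissue=kidney: expression = 26.2.

26.2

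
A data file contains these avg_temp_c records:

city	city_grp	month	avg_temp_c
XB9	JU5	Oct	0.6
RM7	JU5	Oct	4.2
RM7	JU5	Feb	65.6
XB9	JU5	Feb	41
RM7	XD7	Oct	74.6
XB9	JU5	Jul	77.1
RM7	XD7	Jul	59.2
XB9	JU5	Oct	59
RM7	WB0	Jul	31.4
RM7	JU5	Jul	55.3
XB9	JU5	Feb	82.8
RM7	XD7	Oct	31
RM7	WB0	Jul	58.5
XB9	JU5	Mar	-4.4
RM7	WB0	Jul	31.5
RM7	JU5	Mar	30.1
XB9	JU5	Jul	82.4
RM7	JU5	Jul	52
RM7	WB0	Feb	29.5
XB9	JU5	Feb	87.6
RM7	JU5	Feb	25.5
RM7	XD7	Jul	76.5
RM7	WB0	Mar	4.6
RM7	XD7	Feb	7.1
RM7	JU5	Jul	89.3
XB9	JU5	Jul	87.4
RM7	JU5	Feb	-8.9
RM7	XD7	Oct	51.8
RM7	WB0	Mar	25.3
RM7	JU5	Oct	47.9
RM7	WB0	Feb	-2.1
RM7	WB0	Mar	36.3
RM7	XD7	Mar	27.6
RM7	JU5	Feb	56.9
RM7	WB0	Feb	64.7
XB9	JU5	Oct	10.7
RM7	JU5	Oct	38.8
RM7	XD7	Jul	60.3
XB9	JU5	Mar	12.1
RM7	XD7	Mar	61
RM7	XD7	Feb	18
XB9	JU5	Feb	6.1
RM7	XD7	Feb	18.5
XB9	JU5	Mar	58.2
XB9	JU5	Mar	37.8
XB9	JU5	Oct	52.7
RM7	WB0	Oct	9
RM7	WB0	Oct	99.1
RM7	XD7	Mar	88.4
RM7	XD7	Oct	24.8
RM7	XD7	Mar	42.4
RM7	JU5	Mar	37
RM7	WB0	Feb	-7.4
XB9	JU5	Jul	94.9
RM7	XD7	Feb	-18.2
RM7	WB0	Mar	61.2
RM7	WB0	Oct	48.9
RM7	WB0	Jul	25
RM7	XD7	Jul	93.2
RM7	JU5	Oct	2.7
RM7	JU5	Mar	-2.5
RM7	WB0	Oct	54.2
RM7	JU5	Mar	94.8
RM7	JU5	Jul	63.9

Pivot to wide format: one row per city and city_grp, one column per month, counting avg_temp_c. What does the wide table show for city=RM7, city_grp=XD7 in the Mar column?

4

Rows with city=RM7, city_grp=XD7 and month=Mar: avg_temp_c values are 27.6, 61, 88.4, 42.4.
4 rows match — count = 4.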